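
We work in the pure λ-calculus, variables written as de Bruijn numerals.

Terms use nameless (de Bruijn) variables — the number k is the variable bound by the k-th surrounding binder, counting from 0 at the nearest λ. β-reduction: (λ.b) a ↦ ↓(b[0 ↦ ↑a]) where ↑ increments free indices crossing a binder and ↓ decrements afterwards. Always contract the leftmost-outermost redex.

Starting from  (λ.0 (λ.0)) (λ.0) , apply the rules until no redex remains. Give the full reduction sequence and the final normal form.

Answer: normal form = λ.0  (in 2 steps)

Working:
  start: (λ.0 (λ.0)) (λ.0)
  [1] (λ.0) (λ.0)
  [2] λ.0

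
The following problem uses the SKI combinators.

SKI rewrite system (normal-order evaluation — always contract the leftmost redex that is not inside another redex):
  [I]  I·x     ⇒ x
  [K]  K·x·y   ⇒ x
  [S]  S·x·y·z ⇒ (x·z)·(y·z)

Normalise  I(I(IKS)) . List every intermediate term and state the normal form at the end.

  start: I(I(IKS))
  step 1: I(IKS)
  step 2: IKS
  step 3: KS

Answer: normal form = KS  (in 3 steps)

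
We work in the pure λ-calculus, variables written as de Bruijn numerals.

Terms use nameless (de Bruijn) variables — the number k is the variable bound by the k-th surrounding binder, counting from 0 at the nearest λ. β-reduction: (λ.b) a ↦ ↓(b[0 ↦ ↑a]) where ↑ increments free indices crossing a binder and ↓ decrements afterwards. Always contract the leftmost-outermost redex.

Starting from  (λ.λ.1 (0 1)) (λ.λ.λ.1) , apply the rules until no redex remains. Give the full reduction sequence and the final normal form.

Answer: normal form = λ.λ.λ.1  (in 2 steps)

Working:
  start: (λ.λ.1 (0 1)) (λ.λ.λ.1)
  step 1: λ.(λ.λ.λ.1) (0 (λ.λ.λ.1))
  step 2: λ.λ.λ.1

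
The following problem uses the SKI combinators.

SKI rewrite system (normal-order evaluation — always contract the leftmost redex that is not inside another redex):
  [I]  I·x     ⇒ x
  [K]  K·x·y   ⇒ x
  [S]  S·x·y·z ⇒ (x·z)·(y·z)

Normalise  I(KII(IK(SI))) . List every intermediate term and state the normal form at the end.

  start: I(KII(IK(SI)))
  →1  KII(IK(SI))
  →2  I(IK(SI))
  →3  IK(SI)
  →4  K(SI)

Answer: normal form = K(SI)  (in 4 steps)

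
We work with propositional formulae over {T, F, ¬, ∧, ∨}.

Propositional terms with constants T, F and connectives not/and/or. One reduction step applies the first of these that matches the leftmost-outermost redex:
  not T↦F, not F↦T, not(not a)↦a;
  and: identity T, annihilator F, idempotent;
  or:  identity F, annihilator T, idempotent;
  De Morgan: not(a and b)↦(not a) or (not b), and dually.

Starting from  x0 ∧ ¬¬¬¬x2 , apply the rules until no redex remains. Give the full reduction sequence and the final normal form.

  start: x0 ∧ ¬¬¬¬x2
  [1] x0 ∧ ¬¬x2
  [2] x0 ∧ x2

Answer: normal form = x0 ∧ x2  (in 2 steps)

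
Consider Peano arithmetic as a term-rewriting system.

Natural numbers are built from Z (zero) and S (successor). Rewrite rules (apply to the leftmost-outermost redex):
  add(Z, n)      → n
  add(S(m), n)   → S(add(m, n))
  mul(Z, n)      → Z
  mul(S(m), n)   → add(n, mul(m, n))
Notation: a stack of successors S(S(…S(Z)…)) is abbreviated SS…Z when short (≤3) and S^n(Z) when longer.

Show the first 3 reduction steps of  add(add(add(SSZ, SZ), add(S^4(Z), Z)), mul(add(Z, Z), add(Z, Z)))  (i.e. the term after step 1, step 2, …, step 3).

  start: add(add(add(SSZ, SZ), add(S^4(Z), Z)), mul(add(Z, Z), add(Z, Z)))
  →1  add(add(S(add(SZ, SZ)), add(S^4(Z), Z)), mul(add(Z, Z), add(Z, Z)))
  →2  add(S(add(add(SZ, SZ), add(S^4(Z), Z))), mul(add(Z, Z), add(Z, Z)))
  →3  S(add(add(add(SZ, SZ), add(S^4(Z), Z)), mul(add(Z, Z), add(Z, Z))))

Answer: after 3 steps: S(add(add(add(SZ, SZ), add(S^4(Z), Z)), mul(add(Z, Z), add(Z, Z))))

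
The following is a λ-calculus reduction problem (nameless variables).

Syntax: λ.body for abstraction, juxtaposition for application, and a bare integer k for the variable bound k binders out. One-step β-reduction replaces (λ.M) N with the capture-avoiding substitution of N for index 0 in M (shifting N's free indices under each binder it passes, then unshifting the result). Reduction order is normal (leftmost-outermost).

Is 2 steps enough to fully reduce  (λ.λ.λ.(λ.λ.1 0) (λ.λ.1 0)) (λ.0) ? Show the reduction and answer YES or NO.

Answer: NO — after 2 steps the term is λ.λ.λ.(λ.λ.1 0) 0, not yet normal

Reduction:
  start: (λ.λ.λ.(λ.λ.1 0) (λ.λ.1 0)) (λ.0)
  [1] λ.λ.(λ.λ.1 0) (λ.λ.1 0)
  [2] λ.λ.λ.(λ.λ.1 0) 0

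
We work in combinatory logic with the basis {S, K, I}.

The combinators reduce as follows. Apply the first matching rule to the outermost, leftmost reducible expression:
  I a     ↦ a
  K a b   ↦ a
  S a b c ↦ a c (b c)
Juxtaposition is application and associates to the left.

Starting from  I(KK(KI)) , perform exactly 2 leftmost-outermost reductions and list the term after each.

  start: I(KK(KI))
  [1] KK(KI)
  [2] K

Answer: after 2 steps: K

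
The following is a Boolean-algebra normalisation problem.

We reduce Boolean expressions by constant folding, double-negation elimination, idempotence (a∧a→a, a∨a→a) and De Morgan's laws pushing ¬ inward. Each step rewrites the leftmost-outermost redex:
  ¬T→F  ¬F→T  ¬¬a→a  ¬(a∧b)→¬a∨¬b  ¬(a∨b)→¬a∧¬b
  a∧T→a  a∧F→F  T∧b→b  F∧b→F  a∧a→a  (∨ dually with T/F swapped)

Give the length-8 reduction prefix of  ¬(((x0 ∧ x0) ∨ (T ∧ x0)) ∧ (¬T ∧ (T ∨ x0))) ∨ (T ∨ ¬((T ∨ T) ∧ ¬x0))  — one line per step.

  start: ¬(((x0 ∧ x0) ∨ (T ∧ x0)) ∧ (¬T ∧ (T ∨ x0))) ∨ (T ∨ ¬((T ∨ T) ∧ ¬x0))
  →1  (¬((x0 ∧ x0) ∨ (T ∧ x0)) ∨ ¬(¬T ∧ (T ∨ x0))) ∨ (T ∨ ¬((T ∨ T) ∧ ¬x0))
  →2  ((¬(x0 ∧ x0) ∧ ¬(T ∧ x0)) ∨ ¬(¬T ∧ (T ∨ x0))) ∨ (T ∨ ¬((T ∨ T) ∧ ¬x0))
  →3  (((¬x0 ∨ ¬x0) ∧ ¬(T ∧ x0)) ∨ ¬(¬T ∧ (T ∨ x0))) ∨ (T ∨ ¬((T ∨ T) ∧ ¬x0))
  →4  ((¬x0 ∧ ¬(T ∧ x0)) ∨ ¬(¬T ∧ (T ∨ x0))) ∨ (T ∨ ¬((T ∨ T) ∧ ¬x0))
  →5  ((¬x0 ∧ (¬T ∨ ¬x0)) ∨ ¬(¬T ∧ (T ∨ x0))) ∨ (T ∨ ¬((T ∨ T) ∧ ¬x0))
  →6  ((¬x0 ∧ (F ∨ ¬x0)) ∨ ¬(¬T ∧ (T ∨ x0))) ∨ (T ∨ ¬((T ∨ T) ∧ ¬x0))
  →7  ((¬x0 ∧ ¬x0) ∨ ¬(¬T ∧ (T ∨ x0))) ∨ (T ∨ ¬((T ∨ T) ∧ ¬x0))
  →8  (¬x0 ∨ ¬(¬T ∧ (T ∨ x0))) ∨ (T ∨ ¬((T ∨ T) ∧ ¬x0))

Answer: after 8 steps: (¬x0 ∨ ¬(¬T ∧ (T ∨ x0))) ∨ (T ∨ ¬((T ∨ T) ∧ ¬x0))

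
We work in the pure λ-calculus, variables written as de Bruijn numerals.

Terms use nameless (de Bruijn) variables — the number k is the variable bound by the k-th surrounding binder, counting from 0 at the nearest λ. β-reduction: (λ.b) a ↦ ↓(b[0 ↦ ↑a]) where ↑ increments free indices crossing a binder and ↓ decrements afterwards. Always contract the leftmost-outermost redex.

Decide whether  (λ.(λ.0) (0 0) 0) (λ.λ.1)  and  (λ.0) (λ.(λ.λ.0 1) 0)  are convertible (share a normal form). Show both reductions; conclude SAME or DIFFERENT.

Term A:
  start: (λ.(λ.0) (0 0) 0) (λ.λ.1)
  step 1: (λ.0) ((λ.λ.1) (λ.λ.1)) (λ.λ.1)
  step 2: (λ.λ.1) (λ.λ.1) (λ.λ.1)
  step 3: (λ.λ.λ.1) (λ.λ.1)
  step 4: λ.λ.1

Term B:
  start: (λ.0) (λ.(λ.λ.0 1) 0)
  step 1: λ.(λ.λ.0 1) 0
  step 2: λ.λ.0 1

Answer: DIFFERENT — A ⇓ λ.λ.1, B ⇓ λ.λ.0 1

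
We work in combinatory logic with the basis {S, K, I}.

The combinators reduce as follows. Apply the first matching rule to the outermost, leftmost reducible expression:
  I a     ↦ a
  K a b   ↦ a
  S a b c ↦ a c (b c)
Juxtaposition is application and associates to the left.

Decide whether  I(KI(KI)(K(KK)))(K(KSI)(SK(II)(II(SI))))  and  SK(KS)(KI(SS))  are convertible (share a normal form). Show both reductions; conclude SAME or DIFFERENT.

Term A:
  start: I(KI(KI)(K(KK)))(K(KSI)(SK(II)(II(SI))))
  step 1: KI(KI)(K(KK))(K(KSI)(SK(II)(II(SI))))
  step 2: I(K(KK))(K(KSI)(SK(II)(II(SI))))
  step 3: K(KK)(K(KSI)(SK(II)(II(SI))))
  step 4: KK

Term B:
  start: SK(KS)(KI(SS))
  step 1: K(KI(SS))(KS(KI(SS)))
  step 2: KI(SS)
  step 3: I

Answer: DIFFERENT — A ⇓ KK, B ⇓ I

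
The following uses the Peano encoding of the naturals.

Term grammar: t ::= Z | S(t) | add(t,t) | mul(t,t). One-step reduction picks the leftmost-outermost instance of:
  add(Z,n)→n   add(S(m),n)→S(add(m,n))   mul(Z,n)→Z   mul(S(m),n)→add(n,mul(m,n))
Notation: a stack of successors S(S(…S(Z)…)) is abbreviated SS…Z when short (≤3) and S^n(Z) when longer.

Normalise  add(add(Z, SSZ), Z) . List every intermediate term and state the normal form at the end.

Answer: normal form = SSZ  (in 4 steps)

Reduction:
  start: add(add(Z, SSZ), Z)
  step 1: add(SSZ, Z)
  step 2: S(add(SZ, Z))
  step 3: S(S(add(Z, Z)))
  step 4: SSZ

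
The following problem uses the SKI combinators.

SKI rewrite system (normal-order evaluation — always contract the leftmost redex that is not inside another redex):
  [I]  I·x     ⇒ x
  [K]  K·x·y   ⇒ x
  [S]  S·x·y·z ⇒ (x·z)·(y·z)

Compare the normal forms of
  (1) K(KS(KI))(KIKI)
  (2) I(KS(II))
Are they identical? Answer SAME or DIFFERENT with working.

Answer: SAME — A ⇓ S, B ⇓ S

Derivation:
Term A:
  start: K(KS(KI))(KIKI)
  step 1: KS(KI)
  step 2: S

Term B:
  start: I(KS(II))
  step 1: KS(II)
  step 2: S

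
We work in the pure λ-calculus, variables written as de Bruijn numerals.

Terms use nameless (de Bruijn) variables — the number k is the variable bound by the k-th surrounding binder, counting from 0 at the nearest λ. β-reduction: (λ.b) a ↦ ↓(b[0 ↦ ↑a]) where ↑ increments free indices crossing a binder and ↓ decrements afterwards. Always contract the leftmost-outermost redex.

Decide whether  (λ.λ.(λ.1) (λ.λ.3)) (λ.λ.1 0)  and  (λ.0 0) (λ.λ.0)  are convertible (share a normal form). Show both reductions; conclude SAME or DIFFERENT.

Term A:
  start: (λ.λ.(λ.1) (λ.λ.3)) (λ.λ.1 0)
  →1  λ.(λ.1) (λ.λ.λ.λ.1 0)
  →2  λ.0

Term B:
  start: (λ.0 0) (λ.λ.0)
  →1  (λ.λ.0) (λ.λ.0)
  →2  λ.0

Answer: SAME — A ⇓ λ.0, B ⇓ λ.0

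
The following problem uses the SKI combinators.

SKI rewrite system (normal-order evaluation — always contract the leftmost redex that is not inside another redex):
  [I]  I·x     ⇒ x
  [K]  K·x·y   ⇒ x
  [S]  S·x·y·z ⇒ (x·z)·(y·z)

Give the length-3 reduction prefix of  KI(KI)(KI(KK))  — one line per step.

  start: KI(KI)(KI(KK))
  [1] I(KI(KK))
  [2] KI(KK)
  [3] I

Answer: after 3 steps: I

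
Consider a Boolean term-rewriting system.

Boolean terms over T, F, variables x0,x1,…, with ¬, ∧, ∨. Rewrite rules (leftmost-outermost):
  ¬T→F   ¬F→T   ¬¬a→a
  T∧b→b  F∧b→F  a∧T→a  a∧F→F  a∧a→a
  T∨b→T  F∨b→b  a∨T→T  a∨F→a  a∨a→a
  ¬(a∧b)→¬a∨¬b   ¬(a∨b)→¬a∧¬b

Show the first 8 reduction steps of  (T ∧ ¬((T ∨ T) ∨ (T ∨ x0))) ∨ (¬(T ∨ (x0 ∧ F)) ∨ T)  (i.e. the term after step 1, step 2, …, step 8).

  start: (T ∧ ¬((T ∨ T) ∨ (T ∨ x0))) ∨ (¬(T ∨ (x0 ∧ F)) ∨ T)
  [1] ¬((T ∨ T) ∨ (T ∨ x0)) ∨ (¬(T ∨ (x0 ∧ F)) ∨ T)
  [2] (¬(T ∨ T) ∧ ¬(T ∨ x0)) ∨ (¬(T ∨ (x0 ∧ F)) ∨ T)
  [3] ((¬T ∧ ¬T) ∧ ¬(T ∨ x0)) ∨ (¬(T ∨ (x0 ∧ F)) ∨ T)
  [4] (¬T ∧ ¬(T ∨ x0)) ∨ (¬(T ∨ (x0 ∧ F)) ∨ T)
  [5] (F ∧ ¬(T ∨ x0)) ∨ (¬(T ∨ (x0 ∧ F)) ∨ T)
  [6] F ∨ (¬(T ∨ (x0 ∧ F)) ∨ T)
  [7] ¬(T ∨ (x0 ∧ F)) ∨ T
  [8] T

Answer: after 8 steps: T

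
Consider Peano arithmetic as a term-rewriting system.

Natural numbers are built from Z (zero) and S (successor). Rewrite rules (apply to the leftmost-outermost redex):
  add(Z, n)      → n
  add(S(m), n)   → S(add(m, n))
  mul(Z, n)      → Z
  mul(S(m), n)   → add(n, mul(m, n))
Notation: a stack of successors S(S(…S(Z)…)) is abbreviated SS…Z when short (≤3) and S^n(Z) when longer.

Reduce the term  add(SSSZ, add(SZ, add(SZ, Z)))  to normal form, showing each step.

Answer: normal form = S^5(Z)  (in 8 steps)

Reduction:
  start: add(SSSZ, add(SZ, add(SZ, Z)))
  step 1: S(add(SSZ, add(SZ, add(SZ, Z))))
  step 2: S(S(add(SZ, add(SZ, add(SZ, Z)))))
  step 3: S(S(S(add(Z, add(SZ, add(SZ, Z))))))
  step 4: S(S(S(add(SZ, add(SZ, Z)))))
  step 5: S(S(S(S(add(Z, add(SZ, Z))))))
  step 6: S(S(S(S(add(SZ, Z)))))
  step 7: S(S(S(S(S(add(Z, Z))))))
  step 8: S^5(Z)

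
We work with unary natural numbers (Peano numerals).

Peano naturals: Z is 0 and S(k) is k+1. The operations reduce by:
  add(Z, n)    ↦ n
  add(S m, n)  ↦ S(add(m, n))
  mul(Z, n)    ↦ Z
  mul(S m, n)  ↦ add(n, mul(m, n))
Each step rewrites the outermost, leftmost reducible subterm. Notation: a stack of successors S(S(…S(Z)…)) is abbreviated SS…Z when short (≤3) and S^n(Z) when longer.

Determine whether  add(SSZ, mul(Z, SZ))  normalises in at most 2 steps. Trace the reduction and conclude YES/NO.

Answer: NO — after 2 steps the term is S(S(add(Z, mul(Z, SZ)))), not yet normal

Derivation:
  start: add(SSZ, mul(Z, SZ))
  step 1: S(add(SZ, mul(Z, SZ)))
  step 2: S(S(add(Z, mul(Z, SZ))))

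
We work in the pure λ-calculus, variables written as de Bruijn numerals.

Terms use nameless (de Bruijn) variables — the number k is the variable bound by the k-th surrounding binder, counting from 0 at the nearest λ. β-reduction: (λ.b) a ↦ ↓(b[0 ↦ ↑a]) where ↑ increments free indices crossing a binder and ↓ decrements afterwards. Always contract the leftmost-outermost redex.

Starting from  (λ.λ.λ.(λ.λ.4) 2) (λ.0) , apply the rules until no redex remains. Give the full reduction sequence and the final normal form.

Answer: normal form = λ.λ.λ.λ.0  (in 2 steps)

Working:
  start: (λ.λ.λ.(λ.λ.4) 2) (λ.0)
  [1] λ.λ.(λ.λ.λ.0) (λ.0)
  [2] λ.λ.λ.λ.0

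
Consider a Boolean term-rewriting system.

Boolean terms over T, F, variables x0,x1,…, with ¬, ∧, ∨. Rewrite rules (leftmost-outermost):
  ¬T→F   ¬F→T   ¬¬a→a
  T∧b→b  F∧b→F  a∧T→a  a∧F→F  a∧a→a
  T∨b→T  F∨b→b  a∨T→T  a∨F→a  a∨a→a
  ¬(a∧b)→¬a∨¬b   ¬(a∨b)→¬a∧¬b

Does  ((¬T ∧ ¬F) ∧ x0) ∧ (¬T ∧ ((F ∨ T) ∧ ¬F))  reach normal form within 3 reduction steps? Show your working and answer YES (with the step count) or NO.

  start: ((¬T ∧ ¬F) ∧ x0) ∧ (¬T ∧ ((F ∨ T) ∧ ¬F))
  [1] ((F ∧ ¬F) ∧ x0) ∧ (¬T ∧ ((F ∨ T) ∧ ¬F))
  [2] (F ∧ x0) ∧ (¬T ∧ ((F ∨ T) ∧ ¬F))
  [3] F ∧ (¬T ∧ ((F ∨ T) ∧ ¬F))

Answer: NO — after 3 steps the term is F ∧ (¬T ∧ ((F ∨ T) ∧ ¬F)), not yet normal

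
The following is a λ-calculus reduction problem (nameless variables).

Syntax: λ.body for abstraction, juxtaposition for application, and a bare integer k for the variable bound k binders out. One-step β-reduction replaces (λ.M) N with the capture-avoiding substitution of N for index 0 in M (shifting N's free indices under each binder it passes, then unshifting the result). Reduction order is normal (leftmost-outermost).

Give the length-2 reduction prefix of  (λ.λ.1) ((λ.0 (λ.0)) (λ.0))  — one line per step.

  start: (λ.λ.1) ((λ.0 (λ.0)) (λ.0))
  step 1: λ.(λ.0 (λ.0)) (λ.0)
  step 2: λ.(λ.0) (λ.0)

Answer: after 2 steps: λ.(λ.0) (λ.0)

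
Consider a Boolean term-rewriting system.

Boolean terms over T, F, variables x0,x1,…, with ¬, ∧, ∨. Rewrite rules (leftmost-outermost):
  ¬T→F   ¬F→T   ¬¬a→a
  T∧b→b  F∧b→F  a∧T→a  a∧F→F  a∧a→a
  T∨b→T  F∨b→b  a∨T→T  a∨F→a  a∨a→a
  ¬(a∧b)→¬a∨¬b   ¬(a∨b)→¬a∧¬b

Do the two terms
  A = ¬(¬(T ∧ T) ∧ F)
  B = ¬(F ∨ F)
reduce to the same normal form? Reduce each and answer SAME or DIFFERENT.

Answer: SAME — A ⇓ T, B ⇓ T

Reduction:
Term A:
  start: ¬(¬(T ∧ T) ∧ F)
  →1  ¬¬(T ∧ T) ∨ ¬F
  →2  (T ∧ T) ∨ ¬F
  →3  T ∨ ¬F
  →4  T

Term B:
  start: ¬(F ∨ F)
  →1  ¬F ∧ ¬F
  →2  ¬F
  →3  T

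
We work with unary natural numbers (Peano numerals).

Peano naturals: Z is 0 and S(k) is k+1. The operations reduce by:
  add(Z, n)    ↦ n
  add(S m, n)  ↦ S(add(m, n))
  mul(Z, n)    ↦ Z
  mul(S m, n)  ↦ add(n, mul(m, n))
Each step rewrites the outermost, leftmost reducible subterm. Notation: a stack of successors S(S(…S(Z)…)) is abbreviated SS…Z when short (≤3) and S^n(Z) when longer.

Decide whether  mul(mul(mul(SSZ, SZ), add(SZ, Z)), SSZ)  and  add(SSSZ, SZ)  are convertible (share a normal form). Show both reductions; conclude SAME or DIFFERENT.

Answer: SAME — A ⇓ S^4(Z), B ⇓ S^4(Z)

Reduction:
Term A:
  start: mul(mul(mul(SSZ, SZ), add(SZ, Z)), SSZ)
  step 1: mul(mul(add(SZ, mul(SZ, SZ)), add(SZ, Z)), SSZ)
  step 2: mul(mul(S(add(Z, mul(SZ, SZ))), add(SZ, Z)), SSZ)
  step 3: mul(add(add(SZ, Z), mul(add(Z, mul(SZ, SZ)), add(SZ, Z))), SSZ)
  step 4: mul(add(S(add(Z, Z)), mul(add(Z, mul(SZ, SZ)), add(SZ, Z))), SSZ)
  step 5: mul(S(add(add(Z, Z), mul(add(Z, mul(SZ, SZ)), add(SZ, Z)))), SSZ)
  step 6: add(SSZ, mul(add(add(Z, Z), mul(add(Z, mul(SZ, SZ)), add(SZ, Z))), SSZ))
  step 7: S(add(SZ, mul(add(add(Z, Z), mul(add(Z, mul(SZ, SZ)), add(SZ, Z))), SSZ)))
  step 8: S(S(add(Z, mul(add(add(Z, Z), mul(add(Z, mul(SZ, SZ)), add(SZ, Z))), SSZ))))
  step 9: S(S(mul(add(add(Z, Z), mul(add(Z, mul(SZ, SZ)), add(SZ, Z))), SSZ)))
  step 10: S(S(mul(add(Z, mul(add(Z, mul(SZ, SZ)), add(SZ, Z))), SSZ)))
  step 11: S(S(mul(mul(add(Z, mul(SZ, SZ)), add(SZ, Z)), SSZ)))
  step 12: S(S(mul(mul(mul(SZ, SZ), add(SZ, Z)), SSZ)))
  step 13: S(S(mul(mul(add(SZ, mul(Z, SZ)), add(SZ, Z)), SSZ)))
  step 14: S(S(mul(mul(S(add(Z, mul(Z, SZ))), add(SZ, Z)), SSZ)))
  step 15: S(S(mul(add(add(SZ, Z), mul(add(Z, mul(Z, SZ)), add(SZ, Z))), SSZ)))
  step 16: S(S(mul(add(S(add(Z, Z)), mul(add(Z, mul(Z, SZ)), add(SZ, Z))), SSZ)))
  step 17: S(S(mul(S(add(add(Z, Z), mul(add(Z, mul(Z, SZ)), add(SZ, Z)))), SSZ)))
  step 18: S(S(add(SSZ, mul(add(add(Z, Z), mul(add(Z, mul(Z, SZ)), add(SZ, Z))), SSZ))))
  step 19: S(S(S(add(SZ, mul(add(add(Z, Z), mul(add(Z, mul(Z, SZ)), add(SZ, Z))), SSZ)))))
  step 20: S(S(S(S(add(Z, mul(add(add(Z, Z), mul(add(Z, mul(Z, SZ)), add(SZ, Z))), SSZ))))))
  step 21: S(S(S(S(mul(add(add(Z, Z), mul(add(Z, mul(Z, SZ)), add(SZ, Z))), SSZ)))))
  step 22: S(S(S(S(mul(add(Z, mul(add(Z, mul(Z, SZ)), add(SZ, Z))), SSZ)))))
  step 23: S(S(S(S(mul(mul(add(Z, mul(Z, SZ)), add(SZ, Z)), SSZ)))))
  step 24: S(S(S(S(mul(mul(mul(Z, SZ), add(SZ, Z)), SSZ)))))
  step 25: S(S(S(S(mul(mul(Z, add(SZ, Z)), SSZ)))))
  step 26: S(S(S(S(mul(Z, SSZ)))))
  step 27: S^4(Z)

Term B:
  start: add(SSSZ, SZ)
  step 1: S(add(SSZ, SZ))
  step 2: S(S(add(SZ, SZ)))
  step 3: S(S(S(add(Z, SZ))))
  step 4: S^4(Z)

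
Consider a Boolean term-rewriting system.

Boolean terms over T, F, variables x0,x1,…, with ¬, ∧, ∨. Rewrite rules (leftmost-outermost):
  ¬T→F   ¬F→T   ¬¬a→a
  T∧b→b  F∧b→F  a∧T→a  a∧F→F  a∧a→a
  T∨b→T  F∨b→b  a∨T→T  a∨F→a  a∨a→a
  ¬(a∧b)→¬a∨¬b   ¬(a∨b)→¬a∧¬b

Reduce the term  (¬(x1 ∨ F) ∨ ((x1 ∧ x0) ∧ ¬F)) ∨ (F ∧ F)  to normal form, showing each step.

Answer: normal form = ¬x1 ∨ (x1 ∧ x0)  (in 7 steps)

Reduction:
  start: (¬(x1 ∨ F) ∨ ((x1 ∧ x0) ∧ ¬F)) ∨ (F ∧ F)
  [1] ((¬x1 ∧ ¬F) ∨ ((x1 ∧ x0) ∧ ¬F)) ∨ (F ∧ F)
  [2] ((¬x1 ∧ T) ∨ ((x1 ∧ x0) ∧ ¬F)) ∨ (F ∧ F)
  [3] (¬x1 ∨ ((x1 ∧ x0) ∧ ¬F)) ∨ (F ∧ F)
  [4] (¬x1 ∨ ((x1 ∧ x0) ∧ T)) ∨ (F ∧ F)
  [5] (¬x1 ∨ (x1 ∧ x0)) ∨ (F ∧ F)
  [6] (¬x1 ∨ (x1 ∧ x0)) ∨ F
  [7] ¬x1 ∨ (x1 ∧ x0)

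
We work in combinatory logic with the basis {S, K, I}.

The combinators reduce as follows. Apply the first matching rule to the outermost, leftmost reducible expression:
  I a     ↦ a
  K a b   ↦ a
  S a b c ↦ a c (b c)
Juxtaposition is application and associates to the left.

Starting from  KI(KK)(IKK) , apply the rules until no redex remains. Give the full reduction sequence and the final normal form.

Answer: normal form = KK  (in 3 steps)

Working:
  start: KI(KK)(IKK)
  step 1: I(IKK)
  step 2: IKK
  step 3: KK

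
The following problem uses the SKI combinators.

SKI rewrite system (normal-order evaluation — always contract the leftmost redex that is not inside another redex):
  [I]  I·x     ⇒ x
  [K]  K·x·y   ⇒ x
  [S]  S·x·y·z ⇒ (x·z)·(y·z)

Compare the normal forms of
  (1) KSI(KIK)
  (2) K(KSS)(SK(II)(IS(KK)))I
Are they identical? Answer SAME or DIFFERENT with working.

Answer: SAME — A ⇓ SI, B ⇓ SI

Working:
Term A:
  start: KSI(KIK)
  step 1: S(KIK)
  step 2: SI

Term B:
  start: K(KSS)(SK(II)(IS(KK)))I
  step 1: KSSI
  step 2: SI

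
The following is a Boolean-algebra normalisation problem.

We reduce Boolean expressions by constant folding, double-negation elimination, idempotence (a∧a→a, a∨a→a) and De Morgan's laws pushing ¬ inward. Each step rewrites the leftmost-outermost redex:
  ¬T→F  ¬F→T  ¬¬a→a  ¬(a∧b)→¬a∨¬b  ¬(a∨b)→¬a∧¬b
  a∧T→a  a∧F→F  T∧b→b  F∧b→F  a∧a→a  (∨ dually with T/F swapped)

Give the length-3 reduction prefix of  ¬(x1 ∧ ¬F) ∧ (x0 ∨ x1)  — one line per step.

Answer: after 3 steps: ¬x1 ∧ (x0 ∨ x1)

Derivation:
  start: ¬(x1 ∧ ¬F) ∧ (x0 ∨ x1)
  →1  (¬x1 ∨ ¬¬F) ∧ (x0 ∨ x1)
  →2  (¬x1 ∨ F) ∧ (x0 ∨ x1)
  →3  ¬x1 ∧ (x0 ∨ x1)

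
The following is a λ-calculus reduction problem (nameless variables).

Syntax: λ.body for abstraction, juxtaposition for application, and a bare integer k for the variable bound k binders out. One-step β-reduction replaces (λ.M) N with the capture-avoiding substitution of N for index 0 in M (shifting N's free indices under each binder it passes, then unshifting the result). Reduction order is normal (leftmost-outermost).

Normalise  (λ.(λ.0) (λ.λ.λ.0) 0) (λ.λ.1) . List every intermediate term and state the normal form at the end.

  start: (λ.(λ.0) (λ.λ.λ.0) 0) (λ.λ.1)
  [1] (λ.0) (λ.λ.λ.0) (λ.λ.1)
  [2] (λ.λ.λ.0) (λ.λ.1)
  [3] λ.λ.0

Answer: normal form = λ.λ.0  (in 3 steps)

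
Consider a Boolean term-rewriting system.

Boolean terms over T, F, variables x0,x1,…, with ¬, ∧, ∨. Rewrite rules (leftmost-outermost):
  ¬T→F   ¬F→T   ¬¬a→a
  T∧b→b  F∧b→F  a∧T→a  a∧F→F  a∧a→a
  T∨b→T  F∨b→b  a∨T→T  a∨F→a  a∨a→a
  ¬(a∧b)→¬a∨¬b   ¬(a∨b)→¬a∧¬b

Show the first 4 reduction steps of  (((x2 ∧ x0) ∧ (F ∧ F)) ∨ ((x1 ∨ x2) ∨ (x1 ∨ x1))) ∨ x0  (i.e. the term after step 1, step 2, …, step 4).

  start: (((x2 ∧ x0) ∧ (F ∧ F)) ∨ ((x1 ∨ x2) ∨ (x1 ∨ x1))) ∨ x0
  step 1: (((x2 ∧ x0) ∧ F) ∨ ((x1 ∨ x2) ∨ (x1 ∨ x1))) ∨ x0
  step 2: (F ∨ ((x1 ∨ x2) ∨ (x1 ∨ x1))) ∨ x0
  step 3: ((x1 ∨ x2) ∨ (x1 ∨ x1)) ∨ x0
  step 4: ((x1 ∨ x2) ∨ x1) ∨ x0

Answer: after 4 steps: ((x1 ∨ x2) ∨ x1) ∨ x0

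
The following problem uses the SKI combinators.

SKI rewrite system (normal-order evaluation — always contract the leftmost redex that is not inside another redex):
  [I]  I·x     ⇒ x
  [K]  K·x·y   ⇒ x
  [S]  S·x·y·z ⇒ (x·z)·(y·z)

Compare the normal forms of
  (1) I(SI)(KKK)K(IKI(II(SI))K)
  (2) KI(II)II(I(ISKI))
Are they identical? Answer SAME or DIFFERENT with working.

Term A:
  start: I(SI)(KKK)K(IKI(II(SI))K)
  →1  SI(KKK)K(IKI(II(SI))K)
  →2  IK(KKKK)(IKI(II(SI))K)
  →3  K(KKKK)(IKI(II(SI))K)
  →4  KKKK
  →5  KK

Term B:
  start: KI(II)II(I(ISKI))
  →1  III(I(ISKI))
  →2  II(I(ISKI))
  →3  I(I(ISKI))
  →4  I(ISKI)
  →5  ISKI
  →6  SKI

Answer: DIFFERENT — A ⇓ KK, B ⇓ SKI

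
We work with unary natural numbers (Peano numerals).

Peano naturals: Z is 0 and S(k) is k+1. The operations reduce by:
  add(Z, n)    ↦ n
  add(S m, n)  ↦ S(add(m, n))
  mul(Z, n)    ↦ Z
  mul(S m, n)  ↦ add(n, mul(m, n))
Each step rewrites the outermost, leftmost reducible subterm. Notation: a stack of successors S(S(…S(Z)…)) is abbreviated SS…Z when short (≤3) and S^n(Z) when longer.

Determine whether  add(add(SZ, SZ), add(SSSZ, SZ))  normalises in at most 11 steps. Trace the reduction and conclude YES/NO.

  start: add(add(SZ, SZ), add(SSSZ, SZ))
  step 1: add(S(add(Z, SZ)), add(SSSZ, SZ))
  step 2: S(add(add(Z, SZ), add(SSSZ, SZ)))
  step 3: S(add(SZ, add(SSSZ, SZ)))
  step 4: S(S(add(Z, add(SSSZ, SZ))))
  step 5: S(S(add(SSSZ, SZ)))
  step 6: S(S(S(add(SSZ, SZ))))
  step 7: S(S(S(S(add(SZ, SZ)))))
  step 8: S(S(S(S(S(add(Z, SZ))))))
  step 9: S^6(Z)

Answer: YES — reaches normal form S^6(Z) in 9 ≤ 11 steps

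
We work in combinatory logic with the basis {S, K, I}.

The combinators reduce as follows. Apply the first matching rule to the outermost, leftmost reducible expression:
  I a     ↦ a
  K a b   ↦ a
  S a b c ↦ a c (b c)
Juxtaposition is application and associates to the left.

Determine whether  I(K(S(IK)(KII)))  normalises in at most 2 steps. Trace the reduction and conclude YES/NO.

Answer: NO — after 2 steps the term is K(SK(KII)), not yet normal

Derivation:
  start: I(K(S(IK)(KII)))
  [1] K(S(IK)(KII))
  [2] K(SK(KII))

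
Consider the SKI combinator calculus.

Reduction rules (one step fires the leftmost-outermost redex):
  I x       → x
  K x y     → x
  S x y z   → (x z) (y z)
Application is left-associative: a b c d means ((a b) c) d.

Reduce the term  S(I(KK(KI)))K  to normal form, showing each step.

  start: S(I(KK(KI)))K
  [1] S(KK(KI))K
  [2] SKK

Answer: normal form = SKK  (in 2 steps)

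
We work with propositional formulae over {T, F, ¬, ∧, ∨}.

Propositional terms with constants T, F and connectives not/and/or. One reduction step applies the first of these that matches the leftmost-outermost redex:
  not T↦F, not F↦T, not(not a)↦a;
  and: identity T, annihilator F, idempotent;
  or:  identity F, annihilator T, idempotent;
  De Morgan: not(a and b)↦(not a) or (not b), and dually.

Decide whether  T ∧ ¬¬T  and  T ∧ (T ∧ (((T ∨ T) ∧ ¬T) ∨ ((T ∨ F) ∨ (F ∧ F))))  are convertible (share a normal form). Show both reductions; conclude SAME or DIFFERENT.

Answer: SAME — A ⇓ T, B ⇓ T

Reduction:
Term A:
  start: T ∧ ¬¬T
  →1  ¬¬T
  →2  T

Term B:
  start: T ∧ (T ∧ (((T ∨ T) ∧ ¬T) ∨ ((T ∨ F) ∨ (F ∧ F))))
  →1  T ∧ (((T ∨ T) ∧ ¬T) ∨ ((T ∨ F) ∨ (F ∧ F)))
  →2  ((T ∨ T) ∧ ¬T) ∨ ((T ∨ F) ∨ (F ∧ F))
  →3  (T ∧ ¬T) ∨ ((T ∨ F) ∨ (F ∧ F))
  →4  ¬T ∨ ((T ∨ F) ∨ (F ∧ F))
  →5  F ∨ ((T ∨ F) ∨ (F ∧ F))
  →6  (T ∨ F) ∨ (F ∧ F)
  →7  T ∨ (F ∧ F)
  →8  T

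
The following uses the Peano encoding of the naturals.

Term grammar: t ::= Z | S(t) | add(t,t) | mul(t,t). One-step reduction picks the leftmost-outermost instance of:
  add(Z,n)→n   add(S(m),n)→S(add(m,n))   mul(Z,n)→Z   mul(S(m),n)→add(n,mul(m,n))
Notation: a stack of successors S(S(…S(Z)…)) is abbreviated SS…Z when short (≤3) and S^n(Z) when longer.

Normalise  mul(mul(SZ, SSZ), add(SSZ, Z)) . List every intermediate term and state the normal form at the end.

  start: mul(mul(SZ, SSZ), add(SSZ, Z))
  step 1: mul(add(SSZ, mul(Z, SSZ)), add(SSZ, Z))
  step 2: mul(S(add(SZ, mul(Z, SSZ))), add(SSZ, Z))
  step 3: add(add(SSZ, Z), mul(add(SZ, mul(Z, SSZ)), add(SSZ, Z)))
  step 4: add(S(add(SZ, Z)), mul(add(SZ, mul(Z, SSZ)), add(SSZ, Z)))
  step 5: S(add(add(SZ, Z), mul(add(SZ, mul(Z, SSZ)), add(SSZ, Z))))
  step 6: S(add(S(add(Z, Z)), mul(add(SZ, mul(Z, SSZ)), add(SSZ, Z))))
  step 7: S(S(add(add(Z, Z), mul(add(SZ, mul(Z, SSZ)), add(SSZ, Z)))))
  step 8: S(S(add(Z, mul(add(SZ, mul(Z, SSZ)), add(SSZ, Z)))))
  step 9: S(S(mul(add(SZ, mul(Z, SSZ)), add(SSZ, Z))))
  step 10: S(S(mul(S(add(Z, mul(Z, SSZ))), add(SSZ, Z))))
  step 11: S(S(add(add(SSZ, Z), mul(add(Z, mul(Z, SSZ)), add(SSZ, Z)))))
  step 12: S(S(add(S(add(SZ, Z)), mul(add(Z, mul(Z, SSZ)), add(SSZ, Z)))))
  step 13: S(S(S(add(add(SZ, Z), mul(add(Z, mul(Z, SSZ)), add(SSZ, Z))))))
  step 14: S(S(S(add(S(add(Z, Z)), mul(add(Z, mul(Z, SSZ)), add(SSZ, Z))))))
  step 15: S(S(S(S(add(add(Z, Z), mul(add(Z, mul(Z, SSZ)), add(SSZ, Z)))))))
  step 16: S(S(S(S(add(Z, mul(add(Z, mul(Z, SSZ)), add(SSZ, Z)))))))
  step 17: S(S(S(S(mul(add(Z, mul(Z, SSZ)), add(SSZ, Z))))))
  step 18: S(S(S(S(mul(mul(Z, SSZ), add(SSZ, Z))))))
  step 19: S(S(S(S(mul(Z, add(SSZ, Z))))))
  step 20: S^4(Z)

Answer: normal form = S^4(Z)  (in 20 steps)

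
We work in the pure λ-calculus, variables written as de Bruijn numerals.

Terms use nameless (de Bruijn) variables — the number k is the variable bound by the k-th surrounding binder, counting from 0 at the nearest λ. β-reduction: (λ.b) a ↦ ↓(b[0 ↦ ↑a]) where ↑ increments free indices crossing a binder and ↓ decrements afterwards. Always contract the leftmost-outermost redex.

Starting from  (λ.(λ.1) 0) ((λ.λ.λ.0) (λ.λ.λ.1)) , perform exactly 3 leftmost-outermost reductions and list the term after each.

Answer: after 3 steps: λ.λ.0

Derivation:
  start: (λ.(λ.1) 0) ((λ.λ.λ.0) (λ.λ.λ.1))
  [1] (λ.(λ.λ.λ.0) (λ.λ.λ.1)) ((λ.λ.λ.0) (λ.λ.λ.1))
  [2] (λ.λ.λ.0) (λ.λ.λ.1)
  [3] λ.λ.0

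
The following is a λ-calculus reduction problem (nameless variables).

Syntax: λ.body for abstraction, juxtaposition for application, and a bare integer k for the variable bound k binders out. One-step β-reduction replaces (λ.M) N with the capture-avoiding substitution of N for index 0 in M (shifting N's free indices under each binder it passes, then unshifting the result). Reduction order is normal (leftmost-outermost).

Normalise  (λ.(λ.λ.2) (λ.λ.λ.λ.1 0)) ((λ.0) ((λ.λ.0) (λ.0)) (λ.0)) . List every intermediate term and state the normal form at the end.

  start: (λ.(λ.λ.2) (λ.λ.λ.λ.1 0)) ((λ.0) ((λ.λ.0) (λ.0)) (λ.0))
  [1] (λ.λ.(λ.0) ((λ.λ.0) (λ.0)) (λ.0)) (λ.λ.λ.λ.1 0)
  [2] λ.(λ.0) ((λ.λ.0) (λ.0)) (λ.0)
  [3] λ.(λ.λ.0) (λ.0) (λ.0)
  [4] λ.(λ.0) (λ.0)
  [5] λ.λ.0

Answer: normal form = λ.λ.0  (in 5 steps)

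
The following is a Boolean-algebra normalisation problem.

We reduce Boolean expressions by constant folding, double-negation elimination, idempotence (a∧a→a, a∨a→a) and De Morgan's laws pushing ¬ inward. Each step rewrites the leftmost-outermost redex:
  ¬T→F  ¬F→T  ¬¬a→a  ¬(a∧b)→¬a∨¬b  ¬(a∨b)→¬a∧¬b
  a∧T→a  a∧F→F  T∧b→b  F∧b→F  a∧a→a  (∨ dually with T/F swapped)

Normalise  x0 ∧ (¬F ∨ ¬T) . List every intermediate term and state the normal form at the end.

Answer: normal form = x0  (in 3 steps)

Working:
  start: x0 ∧ (¬F ∨ ¬T)
  step 1: x0 ∧ (T ∨ ¬T)
  step 2: x0 ∧ T
  step 3: x0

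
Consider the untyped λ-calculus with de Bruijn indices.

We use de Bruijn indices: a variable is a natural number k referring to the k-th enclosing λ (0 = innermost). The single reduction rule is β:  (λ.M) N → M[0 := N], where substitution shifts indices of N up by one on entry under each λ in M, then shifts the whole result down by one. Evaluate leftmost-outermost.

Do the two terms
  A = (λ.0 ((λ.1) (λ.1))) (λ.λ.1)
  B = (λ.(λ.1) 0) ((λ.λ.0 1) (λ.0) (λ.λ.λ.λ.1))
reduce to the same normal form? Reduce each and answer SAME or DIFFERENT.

Answer: SAME — A ⇓ λ.λ.λ.1, B ⇓ λ.λ.λ.1

Working:
Term A:
  start: (λ.0 ((λ.1) (λ.1))) (λ.λ.1)
  [1] (λ.λ.1) ((λ.λ.λ.1) (λ.λ.λ.1))
  [2] λ.(λ.λ.λ.1) (λ.λ.λ.1)
  [3] λ.λ.λ.1

Term B:
  start: (λ.(λ.1) 0) ((λ.λ.0 1) (λ.0) (λ.λ.λ.λ.1))
  [1] (λ.(λ.λ.0 1) (λ.0) (λ.λ.λ.λ.1)) ((λ.λ.0 1) (λ.0) (λ.λ.λ.λ.1))
  [2] (λ.λ.0 1) (λ.0) (λ.λ.λ.λ.1)
  [3] (λ.0 (λ.0)) (λ.λ.λ.λ.1)
  [4] (λ.λ.λ.λ.1) (λ.0)
  [5] λ.λ.λ.1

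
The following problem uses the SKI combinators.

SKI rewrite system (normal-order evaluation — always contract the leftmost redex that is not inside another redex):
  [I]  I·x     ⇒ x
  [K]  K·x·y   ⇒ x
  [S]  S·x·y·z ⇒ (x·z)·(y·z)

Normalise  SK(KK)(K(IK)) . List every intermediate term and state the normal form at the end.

  start: SK(KK)(K(IK))
  step 1: K(K(IK))(KK(K(IK)))
  step 2: K(IK)
  step 3: KK

Answer: normal form = KK  (in 3 steps)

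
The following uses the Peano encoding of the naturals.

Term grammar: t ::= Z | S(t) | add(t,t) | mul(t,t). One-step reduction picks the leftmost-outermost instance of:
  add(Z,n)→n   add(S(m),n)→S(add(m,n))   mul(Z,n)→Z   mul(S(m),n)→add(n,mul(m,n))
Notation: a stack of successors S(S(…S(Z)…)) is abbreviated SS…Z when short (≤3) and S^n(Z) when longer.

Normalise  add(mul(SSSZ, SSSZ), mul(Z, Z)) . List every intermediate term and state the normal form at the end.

  start: add(mul(SSSZ, SSSZ), mul(Z, Z))
  →1  add(add(SSSZ, mul(SSZ, SSSZ)), mul(Z, Z))
  →2  add(S(add(SSZ, mul(SSZ, SSSZ))), mul(Z, Z))
  →3  S(add(add(SSZ, mul(SSZ, SSSZ)), mul(Z, Z)))
  →4  S(add(S(add(SZ, mul(SSZ, SSSZ))), mul(Z, Z)))
  →5  S(S(add(add(SZ, mul(SSZ, SSSZ)), mul(Z, Z))))
  →6  S(S(add(S(add(Z, mul(SSZ, SSSZ))), mul(Z, Z))))
  →7  S(S(S(add(add(Z, mul(SSZ, SSSZ)), mul(Z, Z)))))
  →8  S(S(S(add(mul(SSZ, SSSZ), mul(Z, Z)))))
  →9  S(S(S(add(add(SSSZ, mul(SZ, SSSZ)), mul(Z, Z)))))
  →10  S(S(S(add(S(add(SSZ, mul(SZ, SSSZ))), mul(Z, Z)))))
  →11  S(S(S(S(add(add(SSZ, mul(SZ, SSSZ)), mul(Z, Z))))))
  →12  S(S(S(S(add(S(add(SZ, mul(SZ, SSSZ))), mul(Z, Z))))))
  →13  S(S(S(S(S(add(add(SZ, mul(SZ, SSSZ)), mul(Z, Z)))))))
  →14  S(S(S(S(S(add(S(add(Z, mul(SZ, SSSZ))), mul(Z, Z)))))))
  →15  S(S(S(S(S(S(add(add(Z, mul(SZ, SSSZ)), mul(Z, Z))))))))
  →16  S(S(S(S(S(S(add(mul(SZ, SSSZ), mul(Z, Z))))))))
  →17  S(S(S(S(S(S(add(add(SSSZ, mul(Z, SSSZ)), mul(Z, Z))))))))
  →18  S(S(S(S(S(S(add(S(add(SSZ, mul(Z, SSSZ))), mul(Z, Z))))))))
  →19  S(S(S(S(S(S(S(add(add(SSZ, mul(Z, SSSZ)), mul(Z, Z)))))))))
  →20  S(S(S(S(S(S(S(add(S(add(SZ, mul(Z, SSSZ))), mul(Z, Z)))))))))
  →21  S(S(S(S(S(S(S(S(add(add(SZ, mul(Z, SSSZ)), mul(Z, Z))))))))))
  →22  S(S(S(S(S(S(S(S(add(S(add(Z, mul(Z, SSSZ))), mul(Z, Z))))))))))
  →23  S(S(S(S(S(S(S(S(S(add(add(Z, mul(Z, SSSZ)), mul(Z, Z)))))))))))
  →24  S(S(S(S(S(S(S(S(S(add(mul(Z, SSSZ), mul(Z, Z)))))))))))
  →25  S(S(S(S(S(S(S(S(S(add(Z, mul(Z, Z)))))))))))
  →26  S(S(S(S(S(S(S(S(S(mul(Z, Z))))))))))
  →27  S^9(Z)

Answer: normal form = S^9(Z)  (in 27 steps)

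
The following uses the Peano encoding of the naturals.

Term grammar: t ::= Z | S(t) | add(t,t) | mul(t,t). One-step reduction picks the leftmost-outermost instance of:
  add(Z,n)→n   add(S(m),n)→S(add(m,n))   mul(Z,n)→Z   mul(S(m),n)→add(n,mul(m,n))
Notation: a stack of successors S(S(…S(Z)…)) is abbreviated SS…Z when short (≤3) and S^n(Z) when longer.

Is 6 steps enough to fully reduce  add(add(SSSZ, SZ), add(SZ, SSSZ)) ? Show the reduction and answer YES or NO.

Answer: NO — after 6 steps the term is S(S(S(add(add(Z, SZ), add(SZ, SSSZ))))), not yet normal

Working:
  start: add(add(SSSZ, SZ), add(SZ, SSSZ))
  step 1: add(S(add(SSZ, SZ)), add(SZ, SSSZ))
  step 2: S(add(add(SSZ, SZ), add(SZ, SSSZ)))
  step 3: S(add(S(add(SZ, SZ)), add(SZ, SSSZ)))
  step 4: S(S(add(add(SZ, SZ), add(SZ, SSSZ))))
  step 5: S(S(add(S(add(Z, SZ)), add(SZ, SSSZ))))
  step 6: S(S(S(add(add(Z, SZ), add(SZ, SSSZ)))))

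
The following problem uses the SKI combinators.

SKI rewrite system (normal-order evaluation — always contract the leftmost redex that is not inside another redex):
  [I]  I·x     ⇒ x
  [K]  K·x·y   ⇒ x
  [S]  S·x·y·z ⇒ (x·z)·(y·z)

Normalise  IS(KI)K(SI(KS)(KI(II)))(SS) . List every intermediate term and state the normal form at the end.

Answer: normal form = S  (in 10 steps)

Reduction:
  start: IS(KI)K(SI(KS)(KI(II)))(SS)
  [1] S(KI)K(SI(KS)(KI(II)))(SS)
  [2] KI(SI(KS)(KI(II)))(K(SI(KS)(KI(II))))(SS)
  [3] I(K(SI(KS)(KI(II))))(SS)
  [4] K(SI(KS)(KI(II)))(SS)
  [5] SI(KS)(KI(II))
  [6] I(KI(II))(KS(KI(II)))
  [7] KI(II)(KS(KI(II)))
  [8] I(KS(KI(II)))
  [9] KS(KI(II))
  [10] S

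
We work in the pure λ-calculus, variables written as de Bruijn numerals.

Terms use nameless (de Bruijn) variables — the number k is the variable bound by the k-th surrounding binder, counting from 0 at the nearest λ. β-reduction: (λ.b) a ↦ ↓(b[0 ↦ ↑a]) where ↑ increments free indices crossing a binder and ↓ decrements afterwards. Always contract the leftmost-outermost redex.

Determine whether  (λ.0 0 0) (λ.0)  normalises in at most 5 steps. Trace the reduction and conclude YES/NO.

  start: (λ.0 0 0) (λ.0)
  [1] (λ.0) (λ.0) (λ.0)
  [2] (λ.0) (λ.0)
  [3] λ.0

Answer: YES — reaches normal form λ.0 in 3 ≤ 5 steps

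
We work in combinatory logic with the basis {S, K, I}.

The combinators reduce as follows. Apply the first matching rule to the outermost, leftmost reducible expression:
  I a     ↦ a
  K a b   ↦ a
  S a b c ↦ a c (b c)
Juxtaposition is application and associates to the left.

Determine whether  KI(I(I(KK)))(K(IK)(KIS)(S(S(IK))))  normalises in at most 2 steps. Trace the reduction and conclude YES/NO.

  start: KI(I(I(KK)))(K(IK)(KIS)(S(S(IK))))
  [1] I(K(IK)(KIS)(S(S(IK))))
  [2] K(IK)(KIS)(S(S(IK)))

Answer: NO — after 2 steps the term is K(IK)(KIS)(S(S(IK))), not yet normal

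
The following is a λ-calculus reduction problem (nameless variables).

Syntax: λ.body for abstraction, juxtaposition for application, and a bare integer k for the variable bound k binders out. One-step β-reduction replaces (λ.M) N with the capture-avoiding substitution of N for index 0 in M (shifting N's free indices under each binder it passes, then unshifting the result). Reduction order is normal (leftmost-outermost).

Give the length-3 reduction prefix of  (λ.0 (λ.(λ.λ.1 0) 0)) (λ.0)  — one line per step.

  start: (λ.0 (λ.(λ.λ.1 0) 0)) (λ.0)
  [1] (λ.0) (λ.(λ.λ.1 0) 0)
  [2] λ.(λ.λ.1 0) 0
  [3] λ.λ.1 0

Answer: after 3 steps: λ.λ.1 0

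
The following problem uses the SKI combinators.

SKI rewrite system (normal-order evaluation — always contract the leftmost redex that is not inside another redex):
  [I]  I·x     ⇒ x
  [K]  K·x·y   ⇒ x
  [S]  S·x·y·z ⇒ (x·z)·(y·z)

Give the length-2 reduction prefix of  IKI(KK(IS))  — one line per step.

  start: IKI(KK(IS))
  step 1: KI(KK(IS))
  step 2: I

Answer: after 2 steps: I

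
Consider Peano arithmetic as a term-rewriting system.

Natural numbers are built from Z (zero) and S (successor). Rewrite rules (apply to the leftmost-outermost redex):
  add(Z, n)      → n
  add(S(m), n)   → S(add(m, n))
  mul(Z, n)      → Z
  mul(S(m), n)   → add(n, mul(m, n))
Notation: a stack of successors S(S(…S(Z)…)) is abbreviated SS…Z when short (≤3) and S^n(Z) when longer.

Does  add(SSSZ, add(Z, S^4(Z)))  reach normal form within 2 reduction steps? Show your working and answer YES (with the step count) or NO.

Answer: NO — after 2 steps the term is S(S(add(SZ, add(Z, S^4(Z))))), not yet normal

Reduction:
  start: add(SSSZ, add(Z, S^4(Z)))
  [1] S(add(SSZ, add(Z, S^4(Z))))
  [2] S(S(add(SZ, add(Z, S^4(Z)))))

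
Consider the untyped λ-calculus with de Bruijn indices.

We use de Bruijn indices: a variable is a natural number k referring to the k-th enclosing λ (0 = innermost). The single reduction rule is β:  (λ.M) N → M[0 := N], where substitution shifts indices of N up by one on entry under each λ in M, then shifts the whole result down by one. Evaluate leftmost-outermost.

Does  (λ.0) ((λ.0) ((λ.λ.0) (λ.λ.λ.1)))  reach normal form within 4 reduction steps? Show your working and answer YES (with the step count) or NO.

  start: (λ.0) ((λ.0) ((λ.λ.0) (λ.λ.λ.1)))
  step 1: (λ.0) ((λ.λ.0) (λ.λ.λ.1))
  step 2: (λ.λ.0) (λ.λ.λ.1)
  step 3: λ.0

Answer: YES — reaches normal form λ.0 in 3 ≤ 4 steps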